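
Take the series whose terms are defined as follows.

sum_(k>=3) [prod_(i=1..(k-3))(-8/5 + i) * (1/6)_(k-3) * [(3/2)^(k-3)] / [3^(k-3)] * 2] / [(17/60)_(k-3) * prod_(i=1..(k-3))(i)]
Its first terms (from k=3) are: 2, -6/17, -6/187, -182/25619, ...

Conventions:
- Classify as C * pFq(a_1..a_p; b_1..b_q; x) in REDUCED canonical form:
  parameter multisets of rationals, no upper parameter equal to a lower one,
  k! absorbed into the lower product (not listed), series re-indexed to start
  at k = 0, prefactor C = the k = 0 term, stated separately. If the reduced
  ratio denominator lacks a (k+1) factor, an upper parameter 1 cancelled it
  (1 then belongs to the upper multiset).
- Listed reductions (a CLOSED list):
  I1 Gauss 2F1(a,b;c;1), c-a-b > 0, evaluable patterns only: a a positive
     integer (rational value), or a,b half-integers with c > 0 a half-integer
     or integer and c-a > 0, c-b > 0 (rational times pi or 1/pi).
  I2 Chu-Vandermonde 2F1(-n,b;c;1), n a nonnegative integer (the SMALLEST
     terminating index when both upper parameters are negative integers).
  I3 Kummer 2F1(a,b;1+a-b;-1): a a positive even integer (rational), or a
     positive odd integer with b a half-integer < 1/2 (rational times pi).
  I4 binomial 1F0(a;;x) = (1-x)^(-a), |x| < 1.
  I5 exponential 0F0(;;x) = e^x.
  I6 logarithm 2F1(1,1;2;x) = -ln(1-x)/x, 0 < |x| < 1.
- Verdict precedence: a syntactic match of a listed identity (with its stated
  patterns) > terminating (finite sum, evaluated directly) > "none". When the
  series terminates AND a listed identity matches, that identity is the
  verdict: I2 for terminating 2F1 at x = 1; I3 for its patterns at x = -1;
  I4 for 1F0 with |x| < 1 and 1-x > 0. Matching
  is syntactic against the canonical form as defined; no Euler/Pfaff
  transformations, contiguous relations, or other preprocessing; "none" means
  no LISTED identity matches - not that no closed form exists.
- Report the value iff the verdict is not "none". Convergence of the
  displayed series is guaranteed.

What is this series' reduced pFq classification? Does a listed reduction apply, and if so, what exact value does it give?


With C = 2: the canonical form is 2F1(-3/5, 1/6; 17/60; 1/2). Verdict: none. A 2F1 with upper {-3/5, 1/6} fits none of I1-I6 at x = 1/2; the sum runs forever.

Structural cue: t_0 being 2, the product of the first k integers (prefactor 2) is k!.
Adjacent-term ratio: r(k) = (1/2) * (k-3/5) (k+1/6) / [(k+17/60) (k+1)] ; factor over Q: parameters, x = (1/2), and C = 2.


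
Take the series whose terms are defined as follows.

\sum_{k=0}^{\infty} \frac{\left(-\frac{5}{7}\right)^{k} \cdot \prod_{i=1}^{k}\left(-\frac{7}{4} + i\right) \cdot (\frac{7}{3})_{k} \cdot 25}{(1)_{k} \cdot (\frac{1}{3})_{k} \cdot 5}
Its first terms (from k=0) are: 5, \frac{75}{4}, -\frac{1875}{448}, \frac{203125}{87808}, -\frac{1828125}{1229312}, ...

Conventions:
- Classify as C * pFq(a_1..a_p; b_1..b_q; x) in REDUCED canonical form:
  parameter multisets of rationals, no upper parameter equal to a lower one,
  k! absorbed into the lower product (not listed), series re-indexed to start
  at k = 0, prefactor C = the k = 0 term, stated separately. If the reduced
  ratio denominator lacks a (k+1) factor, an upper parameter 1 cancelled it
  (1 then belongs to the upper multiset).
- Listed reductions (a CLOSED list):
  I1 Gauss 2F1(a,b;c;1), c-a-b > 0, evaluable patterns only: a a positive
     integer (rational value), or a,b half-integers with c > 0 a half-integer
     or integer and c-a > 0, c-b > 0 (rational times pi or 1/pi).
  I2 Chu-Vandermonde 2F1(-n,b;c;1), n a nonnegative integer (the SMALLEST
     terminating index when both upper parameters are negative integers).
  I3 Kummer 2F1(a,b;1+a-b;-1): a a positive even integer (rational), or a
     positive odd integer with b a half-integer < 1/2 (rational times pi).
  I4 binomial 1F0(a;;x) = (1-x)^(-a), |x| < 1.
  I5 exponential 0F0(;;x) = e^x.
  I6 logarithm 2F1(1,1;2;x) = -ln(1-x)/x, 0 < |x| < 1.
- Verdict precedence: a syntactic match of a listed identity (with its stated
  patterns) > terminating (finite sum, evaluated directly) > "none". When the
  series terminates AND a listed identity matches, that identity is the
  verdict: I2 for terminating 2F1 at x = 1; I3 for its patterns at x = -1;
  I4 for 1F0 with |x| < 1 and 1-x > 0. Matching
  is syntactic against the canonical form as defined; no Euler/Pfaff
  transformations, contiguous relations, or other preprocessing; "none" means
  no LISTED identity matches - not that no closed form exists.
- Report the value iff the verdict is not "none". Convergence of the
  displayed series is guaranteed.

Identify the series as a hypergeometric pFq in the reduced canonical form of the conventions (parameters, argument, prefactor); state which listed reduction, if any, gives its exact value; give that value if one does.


Classification (C = 5): 2F1 with upper {-\frac{3}{4}, \frac{7}{3}}, lower {\frac{1}{3}}, argument x = -\frac{5}{7}. Verdict: none. Every listed pattern misses the 2F1 form at -\frac{5}{7}, upper {-\frac{3}{4}, \frac{7}{3}}.

The tell: from the first term 5: the running product (C = 5, x = -5/7) telescopes to a rising factorial.
Term ratio: r(k) = -\frac{5}{7} * (k-\frac{3}{4}) (k+\frac{7}{3}) / [(k+\frac{1}{3}) (k+1)] - poly over poly, x = -\frac{5}{7} from leading terms; C = 5 at k = 0.


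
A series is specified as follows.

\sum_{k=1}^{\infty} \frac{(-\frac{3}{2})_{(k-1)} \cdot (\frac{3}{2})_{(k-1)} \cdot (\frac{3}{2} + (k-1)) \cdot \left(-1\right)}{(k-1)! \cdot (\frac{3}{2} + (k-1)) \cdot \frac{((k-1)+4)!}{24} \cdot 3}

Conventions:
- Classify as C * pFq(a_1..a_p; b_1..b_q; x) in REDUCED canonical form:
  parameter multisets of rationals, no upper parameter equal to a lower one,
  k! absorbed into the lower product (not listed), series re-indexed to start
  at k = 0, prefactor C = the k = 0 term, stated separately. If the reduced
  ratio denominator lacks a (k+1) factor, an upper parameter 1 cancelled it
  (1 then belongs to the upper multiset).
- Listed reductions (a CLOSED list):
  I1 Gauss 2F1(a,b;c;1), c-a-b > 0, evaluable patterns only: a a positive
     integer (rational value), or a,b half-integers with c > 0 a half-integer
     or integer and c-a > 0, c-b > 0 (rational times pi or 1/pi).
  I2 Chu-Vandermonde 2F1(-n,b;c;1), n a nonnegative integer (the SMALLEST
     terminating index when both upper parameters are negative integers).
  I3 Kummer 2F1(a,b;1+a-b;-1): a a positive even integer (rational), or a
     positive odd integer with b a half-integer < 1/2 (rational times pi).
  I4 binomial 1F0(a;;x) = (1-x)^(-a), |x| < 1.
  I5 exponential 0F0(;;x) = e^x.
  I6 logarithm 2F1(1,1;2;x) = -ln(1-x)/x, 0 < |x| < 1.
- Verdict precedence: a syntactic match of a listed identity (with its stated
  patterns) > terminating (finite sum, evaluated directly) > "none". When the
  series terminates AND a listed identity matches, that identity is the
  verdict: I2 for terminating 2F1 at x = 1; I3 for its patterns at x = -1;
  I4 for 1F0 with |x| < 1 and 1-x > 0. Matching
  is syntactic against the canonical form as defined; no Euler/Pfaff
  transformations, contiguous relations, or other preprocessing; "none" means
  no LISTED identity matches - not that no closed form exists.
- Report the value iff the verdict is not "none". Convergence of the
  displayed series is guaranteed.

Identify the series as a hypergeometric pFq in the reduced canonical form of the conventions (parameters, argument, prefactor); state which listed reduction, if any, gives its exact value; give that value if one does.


The tell: from the first term -\frac{1}{3}: the denominator's factorial ratio (C = -1/3) is a lower Pochhammer.
Consecutive-term ratio: r(k) = 1 * (k-\frac{3}{2}) (k+\frac{3}{2}) / [(k+5) (k+1)] - poly over poly, x = 1 from leading terms; C = -\frac{1}{3} at k = 0.

Prefactor -\frac{1}{3}, argument 1: 2F1 with upper {-\frac{3}{2}, \frac{3}{2}} over lower {5}. Verdict: the half-integer Gauss pattern (I1) applies (x = 1; upper {-\frac{3}{2}, \frac{3}{2}} half-integers, c = 5 in the evaluable pattern). Sum: \left(-\frac{32768}{51975}\right) / \pi.


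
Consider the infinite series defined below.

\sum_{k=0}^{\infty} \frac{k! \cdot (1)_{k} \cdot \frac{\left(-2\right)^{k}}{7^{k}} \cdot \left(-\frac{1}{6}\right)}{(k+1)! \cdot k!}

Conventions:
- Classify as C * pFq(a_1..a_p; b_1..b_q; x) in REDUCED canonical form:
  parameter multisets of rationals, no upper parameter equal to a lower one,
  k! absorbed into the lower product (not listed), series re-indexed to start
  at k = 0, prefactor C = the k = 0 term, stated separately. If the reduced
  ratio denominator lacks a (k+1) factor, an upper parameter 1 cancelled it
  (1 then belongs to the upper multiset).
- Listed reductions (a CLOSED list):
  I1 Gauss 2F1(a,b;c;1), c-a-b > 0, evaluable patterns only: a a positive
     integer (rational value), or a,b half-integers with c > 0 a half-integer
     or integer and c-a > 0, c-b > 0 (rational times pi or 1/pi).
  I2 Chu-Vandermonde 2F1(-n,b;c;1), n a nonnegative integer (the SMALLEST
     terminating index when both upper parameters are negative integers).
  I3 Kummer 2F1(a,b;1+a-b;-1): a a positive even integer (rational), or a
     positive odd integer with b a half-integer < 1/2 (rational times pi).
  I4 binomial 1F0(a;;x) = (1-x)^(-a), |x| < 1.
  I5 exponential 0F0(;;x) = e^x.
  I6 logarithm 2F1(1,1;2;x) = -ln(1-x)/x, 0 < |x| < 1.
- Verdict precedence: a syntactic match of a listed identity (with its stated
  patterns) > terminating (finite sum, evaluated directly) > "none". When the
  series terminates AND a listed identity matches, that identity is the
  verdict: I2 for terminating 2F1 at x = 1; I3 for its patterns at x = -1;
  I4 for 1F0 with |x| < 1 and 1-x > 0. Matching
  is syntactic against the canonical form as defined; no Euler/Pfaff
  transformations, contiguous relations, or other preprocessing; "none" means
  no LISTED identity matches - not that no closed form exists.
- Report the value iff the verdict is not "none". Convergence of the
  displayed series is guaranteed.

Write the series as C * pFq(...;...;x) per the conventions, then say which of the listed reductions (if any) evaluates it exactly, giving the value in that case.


The series (x = -\frac{2}{7}) is 2F1: upper {1, 1}, lower {2}, prefactor -\frac{1}{6}. Verdict (x = -\frac{2}{7}): the I6 logarithm reduction applies (the logarithm: parameters (1,1;2), x = -\frac{2}{7}). Sum: \left(-\frac{7}{12}\right) \cdot \ln\left(\frac{9}{7}\right).

Structural cue: t_0 = -\frac{1}{6} here, and the denominator's factorial ratio (prefactor -1/6) is a lower Pochhammer.
Ratio: r(k) = -\frac{2}{7} * (k+1) (k+1) / [(k+2) (k+1)] - poly over poly, x = -\frac{2}{7} from leading terms; C = -\frac{1}{6} at k = 0.


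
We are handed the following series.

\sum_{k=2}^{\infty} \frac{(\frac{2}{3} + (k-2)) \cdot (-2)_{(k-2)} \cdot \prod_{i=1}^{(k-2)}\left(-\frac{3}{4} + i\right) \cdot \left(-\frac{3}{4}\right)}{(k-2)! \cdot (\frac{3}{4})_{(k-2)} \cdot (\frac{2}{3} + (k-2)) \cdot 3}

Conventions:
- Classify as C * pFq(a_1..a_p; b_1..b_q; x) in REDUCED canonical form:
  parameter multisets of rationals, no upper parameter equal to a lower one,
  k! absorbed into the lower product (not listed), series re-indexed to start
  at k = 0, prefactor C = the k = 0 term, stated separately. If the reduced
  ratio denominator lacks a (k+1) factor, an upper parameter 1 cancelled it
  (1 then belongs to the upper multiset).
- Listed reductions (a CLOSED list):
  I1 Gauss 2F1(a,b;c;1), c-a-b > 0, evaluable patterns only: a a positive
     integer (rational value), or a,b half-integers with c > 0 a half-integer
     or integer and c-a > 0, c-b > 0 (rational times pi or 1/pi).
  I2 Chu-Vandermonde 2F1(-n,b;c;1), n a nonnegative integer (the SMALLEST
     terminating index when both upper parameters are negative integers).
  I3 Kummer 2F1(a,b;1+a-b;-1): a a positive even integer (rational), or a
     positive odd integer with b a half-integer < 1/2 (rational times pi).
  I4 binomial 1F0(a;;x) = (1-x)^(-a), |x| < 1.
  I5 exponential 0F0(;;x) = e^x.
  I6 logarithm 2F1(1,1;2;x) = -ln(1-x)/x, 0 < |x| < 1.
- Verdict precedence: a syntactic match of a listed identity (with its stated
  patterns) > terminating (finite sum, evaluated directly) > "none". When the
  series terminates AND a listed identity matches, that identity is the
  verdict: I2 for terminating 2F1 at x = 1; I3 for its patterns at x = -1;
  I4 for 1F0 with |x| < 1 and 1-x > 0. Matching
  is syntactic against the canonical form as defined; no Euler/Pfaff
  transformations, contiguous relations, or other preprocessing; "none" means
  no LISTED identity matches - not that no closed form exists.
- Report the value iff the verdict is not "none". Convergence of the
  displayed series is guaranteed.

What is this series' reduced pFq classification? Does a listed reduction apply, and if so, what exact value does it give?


Canonical form: C = -\frac{1}{4} times 2F1 with upper {-2, \frac{1}{4}}, lower {\frac{3}{4}}, x = 1. Verdict at x = 1: Chu-Vandermonde (I2) matches (terminating 2F1 at x = 1 with n = 2, b = 1/4, c = \frac{3}{4}). Hence: -\frac{1}{7}.

Structural cue: t_0 being -\frac{1}{4}, k + 2/3 divides numerator and denominator alike; C = -1/4, x = 1 after cancelling.
Consecutive-term ratio: r(k) = 1 * (k-2) (k+\frac{1}{4}) / [(k+\frac{3}{4}) (k+1)] - rational in k, leading ratio 1; with t_0 = -\frac{1}{4}, classification follows.


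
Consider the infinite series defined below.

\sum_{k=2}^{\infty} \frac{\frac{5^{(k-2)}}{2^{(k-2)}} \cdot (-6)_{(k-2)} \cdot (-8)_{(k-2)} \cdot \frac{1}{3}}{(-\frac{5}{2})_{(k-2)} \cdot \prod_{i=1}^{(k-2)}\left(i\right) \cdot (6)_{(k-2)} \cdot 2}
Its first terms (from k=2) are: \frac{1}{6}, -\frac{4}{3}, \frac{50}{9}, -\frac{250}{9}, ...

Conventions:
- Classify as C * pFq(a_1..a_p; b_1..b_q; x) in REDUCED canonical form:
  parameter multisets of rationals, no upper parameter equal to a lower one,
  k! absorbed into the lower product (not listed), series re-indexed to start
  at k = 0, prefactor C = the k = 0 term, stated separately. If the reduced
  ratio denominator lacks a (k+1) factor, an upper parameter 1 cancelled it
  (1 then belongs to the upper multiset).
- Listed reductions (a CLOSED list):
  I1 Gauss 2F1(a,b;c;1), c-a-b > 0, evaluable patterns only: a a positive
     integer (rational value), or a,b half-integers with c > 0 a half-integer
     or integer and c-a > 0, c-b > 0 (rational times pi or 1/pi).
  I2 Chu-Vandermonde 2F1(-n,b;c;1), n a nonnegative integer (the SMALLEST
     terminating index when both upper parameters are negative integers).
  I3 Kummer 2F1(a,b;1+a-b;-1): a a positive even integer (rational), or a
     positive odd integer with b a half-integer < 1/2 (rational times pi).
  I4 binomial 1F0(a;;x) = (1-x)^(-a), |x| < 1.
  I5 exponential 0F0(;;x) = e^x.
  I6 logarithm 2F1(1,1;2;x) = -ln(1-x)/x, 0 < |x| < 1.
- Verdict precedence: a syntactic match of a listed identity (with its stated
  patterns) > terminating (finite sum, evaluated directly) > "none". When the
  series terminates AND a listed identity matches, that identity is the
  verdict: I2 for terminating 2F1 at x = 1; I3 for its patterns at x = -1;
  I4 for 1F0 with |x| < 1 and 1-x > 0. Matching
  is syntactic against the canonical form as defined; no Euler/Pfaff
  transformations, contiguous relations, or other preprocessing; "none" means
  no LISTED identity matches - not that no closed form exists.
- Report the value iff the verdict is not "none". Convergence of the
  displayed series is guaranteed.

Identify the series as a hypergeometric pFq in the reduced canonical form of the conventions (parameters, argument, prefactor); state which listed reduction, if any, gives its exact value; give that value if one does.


At argument \frac{5}{2}: a 2F2 with upper {-8, -6}, lower {-\frac{5}{2}, 6}, scaled by C = \frac{1}{6}. Verdict: terminating - upper parameter -6 makes this a finite sum (last index 6), evaluated exactly. Sum: -\frac{86777}{891}.

Key observation: x = \frac{5}{2} and the product of the first k integers (C = 1/6, x = 5/2) is k!.
Adjacent-term ratio: r(k) = \frac{5}{2} * (k-8) (k-6) / [(k-\frac{5}{2}) (k+6) (k+1)] - poly over poly, x = \frac{5}{2} from leading terms; C = \frac{1}{6} at k = 0.


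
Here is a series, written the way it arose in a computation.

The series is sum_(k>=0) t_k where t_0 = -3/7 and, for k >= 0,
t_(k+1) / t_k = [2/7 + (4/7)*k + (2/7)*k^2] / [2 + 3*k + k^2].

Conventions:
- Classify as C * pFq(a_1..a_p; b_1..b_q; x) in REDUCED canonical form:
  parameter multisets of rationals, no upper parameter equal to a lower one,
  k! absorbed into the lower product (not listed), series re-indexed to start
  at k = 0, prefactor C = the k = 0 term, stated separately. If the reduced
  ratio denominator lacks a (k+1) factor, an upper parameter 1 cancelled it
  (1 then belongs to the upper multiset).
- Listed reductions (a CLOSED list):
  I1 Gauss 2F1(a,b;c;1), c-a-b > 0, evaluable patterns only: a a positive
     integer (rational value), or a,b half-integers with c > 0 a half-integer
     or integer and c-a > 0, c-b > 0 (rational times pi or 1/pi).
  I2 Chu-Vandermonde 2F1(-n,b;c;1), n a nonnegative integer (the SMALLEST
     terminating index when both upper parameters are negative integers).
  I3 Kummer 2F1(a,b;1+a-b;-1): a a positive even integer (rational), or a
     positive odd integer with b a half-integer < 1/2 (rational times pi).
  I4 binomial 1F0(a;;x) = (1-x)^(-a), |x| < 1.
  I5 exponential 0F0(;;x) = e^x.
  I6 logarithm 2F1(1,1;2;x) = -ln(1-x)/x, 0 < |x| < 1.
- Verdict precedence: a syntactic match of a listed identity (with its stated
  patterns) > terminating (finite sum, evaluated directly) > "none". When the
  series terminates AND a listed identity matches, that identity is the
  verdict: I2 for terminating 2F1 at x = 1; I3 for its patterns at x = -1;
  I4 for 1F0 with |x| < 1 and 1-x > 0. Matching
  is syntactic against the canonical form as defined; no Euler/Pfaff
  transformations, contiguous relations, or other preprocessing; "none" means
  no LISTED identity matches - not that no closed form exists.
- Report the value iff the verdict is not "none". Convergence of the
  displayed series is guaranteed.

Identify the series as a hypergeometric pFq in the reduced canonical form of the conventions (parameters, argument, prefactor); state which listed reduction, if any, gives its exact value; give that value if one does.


x = 2/7 here; the reduced form reads 2F1, upper {1, 1}, lower {2}, C = -3/7. Verdict: the logarithmic series (I6) matches (the logarithm: parameters (1,1;2), x = 2/7). Its exact value is (3/2) * ln(5/7).

The tell: t_0 = -3/7 here, and factor the ratio over Q (C = -3/7): negated roots = parameters.
Ratio: r(k) = (2/7) * (k+1) (k+1) / [(k+2) (k+1)] - rational; roots negated = parameters, x = (2/7), C = -3/7.


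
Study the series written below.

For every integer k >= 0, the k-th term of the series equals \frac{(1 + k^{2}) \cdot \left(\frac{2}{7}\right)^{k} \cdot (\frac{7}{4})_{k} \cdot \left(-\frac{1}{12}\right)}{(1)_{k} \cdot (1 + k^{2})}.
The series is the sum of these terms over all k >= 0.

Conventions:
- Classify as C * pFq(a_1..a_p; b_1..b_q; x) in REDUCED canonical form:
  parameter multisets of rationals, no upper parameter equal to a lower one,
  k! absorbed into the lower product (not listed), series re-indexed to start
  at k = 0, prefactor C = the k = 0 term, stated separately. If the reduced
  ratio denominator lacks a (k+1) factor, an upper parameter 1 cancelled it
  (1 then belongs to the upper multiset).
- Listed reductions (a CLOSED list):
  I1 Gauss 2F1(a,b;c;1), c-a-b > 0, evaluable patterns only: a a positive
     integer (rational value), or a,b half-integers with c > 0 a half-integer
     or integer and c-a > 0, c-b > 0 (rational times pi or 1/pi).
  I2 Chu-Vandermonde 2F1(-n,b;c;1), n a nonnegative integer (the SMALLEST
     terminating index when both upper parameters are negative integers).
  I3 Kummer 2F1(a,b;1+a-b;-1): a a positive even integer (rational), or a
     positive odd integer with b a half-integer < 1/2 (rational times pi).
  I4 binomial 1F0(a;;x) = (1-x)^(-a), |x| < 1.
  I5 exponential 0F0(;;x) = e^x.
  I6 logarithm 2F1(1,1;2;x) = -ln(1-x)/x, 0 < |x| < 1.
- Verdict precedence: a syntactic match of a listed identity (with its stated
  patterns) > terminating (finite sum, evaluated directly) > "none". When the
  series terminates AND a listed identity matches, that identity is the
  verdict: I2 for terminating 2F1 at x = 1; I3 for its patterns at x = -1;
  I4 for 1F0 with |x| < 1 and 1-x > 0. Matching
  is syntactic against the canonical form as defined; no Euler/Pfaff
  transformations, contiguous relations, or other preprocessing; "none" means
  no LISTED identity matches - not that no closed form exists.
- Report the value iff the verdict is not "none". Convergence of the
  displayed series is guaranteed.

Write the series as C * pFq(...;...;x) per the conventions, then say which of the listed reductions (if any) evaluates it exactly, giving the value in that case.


With C = -\frac{1}{12}: the canonical form is 1F0(\frac{7}{4}; -; \frac{2}{7}). Verdict: the binomial series (I4) matches (the 1F0 binomial series: exponent -7/4, x = \frac{2}{7}). Hence: \left(-\frac{1}{12}\right) \cdot \left(\frac{5}{7}\right)^{-\frac{7}{4}}.

Structural cue: t_0 being -\frac{1}{12}, (1)_k (C = -1/12) is k! itself.
Step ratio: r(k) = \frac{2}{7} * (k+\frac{7}{4}) / [(k+1)] - rational in k, leading ratio \frac{2}{7}; with t_0 = -\frac{1}{12}, classification follows.


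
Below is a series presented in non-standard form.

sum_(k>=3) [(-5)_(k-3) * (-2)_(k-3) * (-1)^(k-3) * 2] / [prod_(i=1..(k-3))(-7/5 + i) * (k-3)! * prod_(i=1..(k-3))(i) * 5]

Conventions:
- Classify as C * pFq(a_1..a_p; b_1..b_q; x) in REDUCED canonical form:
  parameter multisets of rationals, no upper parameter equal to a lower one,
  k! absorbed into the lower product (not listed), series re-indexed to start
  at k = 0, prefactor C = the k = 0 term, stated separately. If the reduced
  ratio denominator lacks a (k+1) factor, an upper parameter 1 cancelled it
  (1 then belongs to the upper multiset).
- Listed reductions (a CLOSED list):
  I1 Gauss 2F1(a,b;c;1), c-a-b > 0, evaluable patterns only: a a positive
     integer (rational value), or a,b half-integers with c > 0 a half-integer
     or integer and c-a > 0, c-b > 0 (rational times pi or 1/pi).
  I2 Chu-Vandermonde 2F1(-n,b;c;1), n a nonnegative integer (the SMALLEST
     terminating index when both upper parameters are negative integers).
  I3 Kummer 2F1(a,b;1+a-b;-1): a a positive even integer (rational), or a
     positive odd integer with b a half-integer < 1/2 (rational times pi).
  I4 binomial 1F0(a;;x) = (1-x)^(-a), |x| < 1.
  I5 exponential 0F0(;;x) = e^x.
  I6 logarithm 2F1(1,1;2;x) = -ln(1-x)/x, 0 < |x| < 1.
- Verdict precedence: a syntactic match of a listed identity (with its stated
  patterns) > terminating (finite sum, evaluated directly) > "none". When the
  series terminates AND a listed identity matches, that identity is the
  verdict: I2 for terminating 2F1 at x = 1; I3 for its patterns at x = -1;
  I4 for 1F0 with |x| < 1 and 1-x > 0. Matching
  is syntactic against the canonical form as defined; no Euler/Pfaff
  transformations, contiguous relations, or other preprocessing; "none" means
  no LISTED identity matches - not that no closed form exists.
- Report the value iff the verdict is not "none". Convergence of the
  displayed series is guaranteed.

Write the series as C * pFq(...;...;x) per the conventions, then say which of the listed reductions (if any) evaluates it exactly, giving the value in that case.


x = -1 here; the reduced form reads 2F2, upper {-5, -2}, lower {-2/5, 1}, C = 2/5. Verdict: terminating - no listed pattern fits, but -2 in the upper list cuts the series at k = 2; direct evaluation. Sum: -94/15.

Key step: with t_0 = 2/5, the constant factors (C = 2/5, x = -1) combine into one prefactor.
Consecutive-term ratio: r(k) = (-1) * (k-5) (k-2) / [(k-2/5) (k+1) (k+1)] ; factor over Q: parameters, x = (-1), and C = 2/5.


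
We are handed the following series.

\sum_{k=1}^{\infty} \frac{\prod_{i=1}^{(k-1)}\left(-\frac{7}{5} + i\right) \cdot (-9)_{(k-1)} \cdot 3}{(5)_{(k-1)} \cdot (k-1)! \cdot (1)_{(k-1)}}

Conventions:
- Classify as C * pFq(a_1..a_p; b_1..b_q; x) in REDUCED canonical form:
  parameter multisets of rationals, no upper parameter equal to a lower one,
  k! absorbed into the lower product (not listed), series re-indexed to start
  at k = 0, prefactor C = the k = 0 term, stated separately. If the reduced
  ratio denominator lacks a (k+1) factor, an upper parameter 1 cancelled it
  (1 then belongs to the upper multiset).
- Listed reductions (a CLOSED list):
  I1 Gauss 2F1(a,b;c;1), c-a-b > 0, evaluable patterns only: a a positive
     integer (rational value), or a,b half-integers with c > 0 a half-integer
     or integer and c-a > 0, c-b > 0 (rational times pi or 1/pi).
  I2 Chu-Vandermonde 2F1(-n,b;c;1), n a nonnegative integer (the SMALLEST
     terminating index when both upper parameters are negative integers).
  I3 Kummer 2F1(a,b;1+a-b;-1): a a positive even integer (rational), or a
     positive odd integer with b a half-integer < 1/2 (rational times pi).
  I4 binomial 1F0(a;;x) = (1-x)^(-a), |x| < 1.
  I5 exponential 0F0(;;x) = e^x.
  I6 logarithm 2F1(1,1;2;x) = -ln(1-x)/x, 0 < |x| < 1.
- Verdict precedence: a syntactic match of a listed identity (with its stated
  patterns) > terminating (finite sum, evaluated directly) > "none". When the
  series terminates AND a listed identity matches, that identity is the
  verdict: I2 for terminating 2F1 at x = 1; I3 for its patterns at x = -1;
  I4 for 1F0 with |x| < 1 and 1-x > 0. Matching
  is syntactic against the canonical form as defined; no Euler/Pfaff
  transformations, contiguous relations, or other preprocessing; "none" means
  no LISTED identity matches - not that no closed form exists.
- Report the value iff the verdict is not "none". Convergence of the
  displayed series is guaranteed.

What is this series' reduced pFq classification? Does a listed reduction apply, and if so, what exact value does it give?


At argument 1: a 2F2 with upper {-9, -\frac{2}{5}}, lower {1, 5}, scaled by C = 3. Verdict: terminating - no listed pattern fits, but -9 in the upper list cuts the series at k = 9; direct evaluation. Its exact value is \frac{311599980794369}{64968750000000}.

Key observation: x = 1 and (1)_k (prefactor 3) is k! itself.
Ratio: r(k) = 1 * (k-9) (k-\frac{2}{5}) / [(k+1) (k+5) (k+1)] - rational in k, leading ratio 1; with t_0 = 3, classification follows.


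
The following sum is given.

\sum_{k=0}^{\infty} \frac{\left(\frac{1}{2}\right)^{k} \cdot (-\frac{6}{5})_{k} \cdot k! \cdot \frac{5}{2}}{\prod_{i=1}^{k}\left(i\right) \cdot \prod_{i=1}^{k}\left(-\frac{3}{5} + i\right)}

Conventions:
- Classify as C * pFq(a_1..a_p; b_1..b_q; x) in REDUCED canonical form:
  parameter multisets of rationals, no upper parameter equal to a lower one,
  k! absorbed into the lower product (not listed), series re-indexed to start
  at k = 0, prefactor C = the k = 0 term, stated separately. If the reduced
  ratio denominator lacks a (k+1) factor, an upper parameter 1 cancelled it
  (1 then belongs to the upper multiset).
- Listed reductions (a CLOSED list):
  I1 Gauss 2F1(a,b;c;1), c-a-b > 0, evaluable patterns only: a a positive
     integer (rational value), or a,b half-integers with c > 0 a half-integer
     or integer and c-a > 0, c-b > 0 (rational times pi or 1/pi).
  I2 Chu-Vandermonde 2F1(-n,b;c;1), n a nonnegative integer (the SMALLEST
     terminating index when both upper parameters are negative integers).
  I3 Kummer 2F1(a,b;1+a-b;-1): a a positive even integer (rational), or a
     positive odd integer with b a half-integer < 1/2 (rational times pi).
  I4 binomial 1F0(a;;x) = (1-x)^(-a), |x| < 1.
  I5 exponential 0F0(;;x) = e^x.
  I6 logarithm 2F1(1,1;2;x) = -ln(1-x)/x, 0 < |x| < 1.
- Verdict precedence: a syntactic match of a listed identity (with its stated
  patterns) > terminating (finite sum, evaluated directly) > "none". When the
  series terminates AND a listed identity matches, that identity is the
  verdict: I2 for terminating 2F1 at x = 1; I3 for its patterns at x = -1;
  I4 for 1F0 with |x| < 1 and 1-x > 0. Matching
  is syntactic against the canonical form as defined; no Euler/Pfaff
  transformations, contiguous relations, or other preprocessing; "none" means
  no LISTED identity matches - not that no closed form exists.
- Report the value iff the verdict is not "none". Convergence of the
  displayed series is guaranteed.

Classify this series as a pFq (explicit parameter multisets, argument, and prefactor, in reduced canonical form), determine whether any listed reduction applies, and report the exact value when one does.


Structural cue: from the first term \frac{5}{2}: the lower running product (prefactor 5/2) is a rising factorial.
Term ratio: r(k) = \frac{1}{2} * (k-\frac{6}{5}) (k+1) / [(k+\frac{2}{5}) (k+1)] - rational in k, leading ratio \frac{1}{2}; with t_0 = \frac{5}{2}, classification follows.

At argument \frac{1}{2}: a 2F1 with upper {-\frac{6}{5}, 1}, lower {\frac{2}{5}}, scaled by C = \frac{5}{2}. Verdict: none here - no I1-I6 shape fits x = \frac{1}{2} with lower {\frac{2}{5}}.


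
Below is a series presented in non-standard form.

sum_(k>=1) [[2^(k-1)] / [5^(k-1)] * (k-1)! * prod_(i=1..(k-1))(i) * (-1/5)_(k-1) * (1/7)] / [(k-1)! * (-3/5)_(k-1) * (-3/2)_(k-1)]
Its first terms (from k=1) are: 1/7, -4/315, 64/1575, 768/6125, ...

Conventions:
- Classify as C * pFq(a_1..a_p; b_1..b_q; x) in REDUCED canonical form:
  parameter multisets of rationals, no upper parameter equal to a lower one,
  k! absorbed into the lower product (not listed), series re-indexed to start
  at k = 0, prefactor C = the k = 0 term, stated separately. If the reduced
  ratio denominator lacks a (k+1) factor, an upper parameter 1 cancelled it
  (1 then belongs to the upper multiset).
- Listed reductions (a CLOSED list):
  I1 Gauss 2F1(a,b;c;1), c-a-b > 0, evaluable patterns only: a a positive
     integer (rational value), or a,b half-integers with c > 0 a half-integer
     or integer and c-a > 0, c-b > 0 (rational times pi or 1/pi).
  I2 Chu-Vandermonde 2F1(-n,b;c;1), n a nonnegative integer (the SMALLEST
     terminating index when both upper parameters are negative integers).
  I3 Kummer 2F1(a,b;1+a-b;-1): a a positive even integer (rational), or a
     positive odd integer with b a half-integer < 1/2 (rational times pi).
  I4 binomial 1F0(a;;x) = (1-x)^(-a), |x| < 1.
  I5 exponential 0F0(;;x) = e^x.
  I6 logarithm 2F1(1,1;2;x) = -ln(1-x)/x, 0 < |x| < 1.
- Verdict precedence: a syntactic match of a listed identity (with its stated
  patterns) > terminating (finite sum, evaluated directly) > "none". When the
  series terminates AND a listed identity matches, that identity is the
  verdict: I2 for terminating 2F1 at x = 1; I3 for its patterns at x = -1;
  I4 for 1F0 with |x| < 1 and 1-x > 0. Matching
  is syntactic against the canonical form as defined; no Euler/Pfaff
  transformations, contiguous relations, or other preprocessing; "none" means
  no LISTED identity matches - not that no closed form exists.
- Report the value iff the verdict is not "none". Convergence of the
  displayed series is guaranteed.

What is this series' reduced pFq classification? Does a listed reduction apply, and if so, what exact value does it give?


With C = 1/7: the canonical form is 3F2(-1/5, 1, 1; -3/2, -3/5; 2/5). Verdict: none - at argument 2/5 the multisets {-1/5, 1, 1} ; {-3/2, -3/5} match no listed identity.

Structural cue: t_0 = 1/7 here, and the two geometric factors (prefactor 1/7) combine into one argument.
Consecutive-term ratio: r(k) = (2/5) * (k-1/5) (k+1) (k+1) / [(k-3/2) (k-3/5) (k+1)] - rational in k, leading ratio (2/5); with t_0 = 1/7, classification follows.


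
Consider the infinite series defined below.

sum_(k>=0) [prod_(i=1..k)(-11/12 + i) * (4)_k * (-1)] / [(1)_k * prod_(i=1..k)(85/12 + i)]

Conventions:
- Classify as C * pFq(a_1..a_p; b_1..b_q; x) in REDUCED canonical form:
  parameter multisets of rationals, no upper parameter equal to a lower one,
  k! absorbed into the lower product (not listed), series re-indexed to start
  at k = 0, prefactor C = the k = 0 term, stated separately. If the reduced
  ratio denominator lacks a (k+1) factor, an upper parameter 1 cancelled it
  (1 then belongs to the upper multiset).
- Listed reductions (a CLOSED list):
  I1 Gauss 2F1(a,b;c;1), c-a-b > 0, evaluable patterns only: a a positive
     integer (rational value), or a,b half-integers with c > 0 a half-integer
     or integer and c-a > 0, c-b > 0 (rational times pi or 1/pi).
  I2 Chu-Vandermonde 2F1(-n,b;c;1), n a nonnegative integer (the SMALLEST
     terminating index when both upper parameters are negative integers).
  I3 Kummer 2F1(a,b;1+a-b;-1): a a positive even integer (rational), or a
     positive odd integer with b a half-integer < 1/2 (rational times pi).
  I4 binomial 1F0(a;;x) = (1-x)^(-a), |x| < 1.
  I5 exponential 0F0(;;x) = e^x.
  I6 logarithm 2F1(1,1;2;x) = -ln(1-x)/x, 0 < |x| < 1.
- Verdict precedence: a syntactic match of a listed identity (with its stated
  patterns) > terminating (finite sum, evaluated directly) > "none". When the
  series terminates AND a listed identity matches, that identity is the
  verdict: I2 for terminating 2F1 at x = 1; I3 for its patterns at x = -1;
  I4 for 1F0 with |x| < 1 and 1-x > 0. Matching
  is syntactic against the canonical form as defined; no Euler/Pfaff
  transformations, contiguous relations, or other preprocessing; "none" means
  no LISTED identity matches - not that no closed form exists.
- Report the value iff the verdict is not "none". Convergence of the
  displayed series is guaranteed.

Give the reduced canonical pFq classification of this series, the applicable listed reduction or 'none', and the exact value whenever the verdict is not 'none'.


x = 1 here; the reduced form reads 2F1, upper {1/12, 4}, lower {97/12}, C = -1. Verdict: the Gauss summation I1 applies (x = 1: the Gamma ratio telescopes since c-a-b = 4 > 0 and a = 4 in Z>0). Value: -529907/497664.

Structural cue: from the first term -1: (1)_k (C = -1, x = 1) is k! itself.
Consecutive-term ratio: r(k) = 1 * (k+1/12) (k+4) / [(k+97/12) (k+1)] - poly over poly, x = 1 from leading terms; C = -1 at k = 0.


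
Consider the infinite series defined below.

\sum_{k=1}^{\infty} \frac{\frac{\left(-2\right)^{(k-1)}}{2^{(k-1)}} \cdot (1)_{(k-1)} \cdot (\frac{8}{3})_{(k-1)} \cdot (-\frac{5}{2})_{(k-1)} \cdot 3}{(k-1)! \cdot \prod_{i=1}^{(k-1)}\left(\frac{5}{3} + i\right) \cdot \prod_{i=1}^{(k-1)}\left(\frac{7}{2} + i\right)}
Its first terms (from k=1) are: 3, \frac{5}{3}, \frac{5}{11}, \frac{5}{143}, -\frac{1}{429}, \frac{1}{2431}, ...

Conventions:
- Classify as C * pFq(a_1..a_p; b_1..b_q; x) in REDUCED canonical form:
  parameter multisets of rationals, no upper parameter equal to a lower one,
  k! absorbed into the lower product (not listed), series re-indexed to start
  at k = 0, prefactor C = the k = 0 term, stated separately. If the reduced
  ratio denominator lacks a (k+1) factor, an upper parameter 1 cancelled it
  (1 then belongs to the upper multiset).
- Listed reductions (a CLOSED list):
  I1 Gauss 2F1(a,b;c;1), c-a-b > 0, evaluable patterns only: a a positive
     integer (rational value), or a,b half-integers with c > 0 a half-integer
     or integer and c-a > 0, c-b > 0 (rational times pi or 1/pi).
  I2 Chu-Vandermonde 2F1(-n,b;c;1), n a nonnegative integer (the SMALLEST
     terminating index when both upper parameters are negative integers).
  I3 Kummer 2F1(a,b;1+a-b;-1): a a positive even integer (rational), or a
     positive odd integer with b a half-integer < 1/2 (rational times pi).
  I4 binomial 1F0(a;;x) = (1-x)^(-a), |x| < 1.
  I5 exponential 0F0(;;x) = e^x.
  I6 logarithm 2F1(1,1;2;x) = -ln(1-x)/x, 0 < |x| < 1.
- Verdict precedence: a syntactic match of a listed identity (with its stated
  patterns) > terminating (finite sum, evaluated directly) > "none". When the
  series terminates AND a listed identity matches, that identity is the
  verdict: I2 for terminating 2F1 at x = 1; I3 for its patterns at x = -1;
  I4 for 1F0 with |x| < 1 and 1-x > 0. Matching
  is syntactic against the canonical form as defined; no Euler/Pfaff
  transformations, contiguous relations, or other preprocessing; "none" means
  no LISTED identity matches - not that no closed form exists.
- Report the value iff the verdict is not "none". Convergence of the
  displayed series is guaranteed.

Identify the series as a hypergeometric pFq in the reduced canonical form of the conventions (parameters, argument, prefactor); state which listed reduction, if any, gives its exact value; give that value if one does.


The tell: with t_0 = 3, the lower running product (C = 3) is a rising factorial.
Ratio: r(k) = -1 * (k-\frac{5}{2}) (k+1) / [(k+\frac{9}{2}) (k+1)] - poly over poly, x = -1 from leading terms; C = 3 at k = 0.

Prefactor 3, argument -1: 2F1 with upper {-\frac{5}{2}, 1} over lower {\frac{9}{2}}. Verdict: Kummer's theorem (I3) applies (x = -1; c = \frac{9}{2} equals 1+a-b for upper {-\frac{5}{2}, 1}: listed pattern). Hence: \frac{105}{64} \cdot \pi.


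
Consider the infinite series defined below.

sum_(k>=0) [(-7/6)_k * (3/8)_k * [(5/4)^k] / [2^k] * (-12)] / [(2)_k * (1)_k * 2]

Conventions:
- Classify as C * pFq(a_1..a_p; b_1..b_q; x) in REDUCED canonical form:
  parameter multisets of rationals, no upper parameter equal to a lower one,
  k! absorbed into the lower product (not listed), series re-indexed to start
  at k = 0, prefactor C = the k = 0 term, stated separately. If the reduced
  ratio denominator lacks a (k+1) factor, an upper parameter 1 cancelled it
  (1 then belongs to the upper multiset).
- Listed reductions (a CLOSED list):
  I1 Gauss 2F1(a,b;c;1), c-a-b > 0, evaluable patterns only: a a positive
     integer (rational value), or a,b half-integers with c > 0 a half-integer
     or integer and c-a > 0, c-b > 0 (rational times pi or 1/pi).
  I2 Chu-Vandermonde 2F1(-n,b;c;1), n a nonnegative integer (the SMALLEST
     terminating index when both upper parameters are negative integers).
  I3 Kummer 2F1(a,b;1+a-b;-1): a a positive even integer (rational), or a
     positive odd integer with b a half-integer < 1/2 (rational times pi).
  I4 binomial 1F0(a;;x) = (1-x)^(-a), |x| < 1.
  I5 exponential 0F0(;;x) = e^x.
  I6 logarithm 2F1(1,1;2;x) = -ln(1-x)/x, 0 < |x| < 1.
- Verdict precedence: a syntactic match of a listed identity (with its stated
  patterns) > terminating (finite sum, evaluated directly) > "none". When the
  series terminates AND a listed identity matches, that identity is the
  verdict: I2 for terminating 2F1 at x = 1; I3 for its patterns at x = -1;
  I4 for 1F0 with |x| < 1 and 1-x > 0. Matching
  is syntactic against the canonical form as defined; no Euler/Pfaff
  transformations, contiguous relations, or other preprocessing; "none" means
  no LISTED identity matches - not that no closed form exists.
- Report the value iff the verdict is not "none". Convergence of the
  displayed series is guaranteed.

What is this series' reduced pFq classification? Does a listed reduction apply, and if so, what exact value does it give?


x = 5/8 here; the reduced form reads 2F1, upper {-7/6, 3/8}, lower {2}, C = -6. Verdict: none here - no I1-I6 shape fits x = 5/8 with lower {2}.

Key observation: with t_0 = -6, the constant factors (C = -6) combine into one prefactor.
Consecutive-term ratio: r(k) = (5/8) * (k-7/6) (k+3/8) / [(k+2) (k+1)] - rational; roots negated = parameters, x = (5/8), C = -6.


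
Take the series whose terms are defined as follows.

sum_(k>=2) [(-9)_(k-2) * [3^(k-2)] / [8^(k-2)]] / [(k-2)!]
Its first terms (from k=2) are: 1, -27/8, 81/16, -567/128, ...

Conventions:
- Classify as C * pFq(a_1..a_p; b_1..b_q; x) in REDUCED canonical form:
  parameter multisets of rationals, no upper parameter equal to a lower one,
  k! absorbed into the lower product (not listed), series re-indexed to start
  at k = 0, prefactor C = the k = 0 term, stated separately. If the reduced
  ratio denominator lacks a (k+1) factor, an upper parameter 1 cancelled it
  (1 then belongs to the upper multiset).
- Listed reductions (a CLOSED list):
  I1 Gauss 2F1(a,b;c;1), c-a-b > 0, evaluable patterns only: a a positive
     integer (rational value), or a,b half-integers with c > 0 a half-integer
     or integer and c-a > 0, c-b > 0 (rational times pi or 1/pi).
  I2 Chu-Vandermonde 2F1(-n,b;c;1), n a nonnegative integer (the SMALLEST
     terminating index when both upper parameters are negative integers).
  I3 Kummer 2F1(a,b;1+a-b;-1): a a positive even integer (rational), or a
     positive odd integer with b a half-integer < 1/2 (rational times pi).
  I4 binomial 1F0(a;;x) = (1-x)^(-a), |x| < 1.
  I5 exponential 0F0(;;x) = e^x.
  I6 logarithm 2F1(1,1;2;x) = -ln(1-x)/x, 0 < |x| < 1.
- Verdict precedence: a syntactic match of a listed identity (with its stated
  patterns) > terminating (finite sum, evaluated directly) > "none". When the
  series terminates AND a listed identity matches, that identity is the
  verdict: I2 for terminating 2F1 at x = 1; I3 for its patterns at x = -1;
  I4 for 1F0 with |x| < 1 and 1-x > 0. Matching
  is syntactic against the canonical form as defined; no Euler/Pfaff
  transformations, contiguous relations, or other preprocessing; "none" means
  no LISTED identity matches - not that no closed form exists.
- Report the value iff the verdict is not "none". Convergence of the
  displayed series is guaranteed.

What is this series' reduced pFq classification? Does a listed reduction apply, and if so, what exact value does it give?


Canonical form: C = 1 times 1F0 with upper {-9}, lower {-}, x = 3/8. Verdict: this is the I4 binomial reduction (the 1F0 binomial series: exponent 9, x = 3/8). Its exact value is 1953125/134217728.

The tell: with t_0 = 1, the two geometric factors (prefactor 1) combine into one argument.
Term ratio: r(k) = (3/8) * (k-9) / [(k+1)] - rational in k, leading ratio (3/8); with t_0 = 1, classification follows.
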